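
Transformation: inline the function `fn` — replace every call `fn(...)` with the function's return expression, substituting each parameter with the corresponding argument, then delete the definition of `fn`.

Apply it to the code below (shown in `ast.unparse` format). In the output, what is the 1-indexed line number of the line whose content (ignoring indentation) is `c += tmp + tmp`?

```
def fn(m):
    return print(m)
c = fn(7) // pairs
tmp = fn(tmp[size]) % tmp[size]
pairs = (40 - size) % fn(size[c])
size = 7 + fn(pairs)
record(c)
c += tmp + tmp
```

6

Transformed code:
c = print(7) // pairs
tmp = print(tmp[size]) % tmp[size]
pairs = (40 - size) % print(size[c])
size = 7 + print(pairs)
record(c)
c += tmp + tmp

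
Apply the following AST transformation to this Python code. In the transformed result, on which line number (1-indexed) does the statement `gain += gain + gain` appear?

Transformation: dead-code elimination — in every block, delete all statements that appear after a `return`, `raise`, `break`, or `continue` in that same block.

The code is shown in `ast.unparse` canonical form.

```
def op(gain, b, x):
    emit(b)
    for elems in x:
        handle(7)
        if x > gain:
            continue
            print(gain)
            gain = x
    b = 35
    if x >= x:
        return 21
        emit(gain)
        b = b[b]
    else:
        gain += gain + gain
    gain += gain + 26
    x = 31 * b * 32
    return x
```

11

Transformed code:
def op(gain, b, x):
    emit(b)
    for elems in x:
        handle(7)
        if x > gain:
            continue
    b = 35
    if x >= x:
        return 21
    else:
        gain += gain + gain
    gain += gain + 26
    x = 31 * b * 32
    return x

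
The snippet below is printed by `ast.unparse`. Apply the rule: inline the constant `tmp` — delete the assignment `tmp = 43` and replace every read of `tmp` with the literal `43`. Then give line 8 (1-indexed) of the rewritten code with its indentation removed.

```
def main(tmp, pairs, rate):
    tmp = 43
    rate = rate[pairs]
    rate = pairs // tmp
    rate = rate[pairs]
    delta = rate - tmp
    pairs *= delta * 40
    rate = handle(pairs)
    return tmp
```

Transformed code:
def main(tmp, pairs, rate):
    rate = rate[pairs]
    rate = pairs // 43
    rate = rate[pairs]
    delta = rate - 43
    pairs *= delta * 40
    rate = handle(pairs)
    return 43

return 43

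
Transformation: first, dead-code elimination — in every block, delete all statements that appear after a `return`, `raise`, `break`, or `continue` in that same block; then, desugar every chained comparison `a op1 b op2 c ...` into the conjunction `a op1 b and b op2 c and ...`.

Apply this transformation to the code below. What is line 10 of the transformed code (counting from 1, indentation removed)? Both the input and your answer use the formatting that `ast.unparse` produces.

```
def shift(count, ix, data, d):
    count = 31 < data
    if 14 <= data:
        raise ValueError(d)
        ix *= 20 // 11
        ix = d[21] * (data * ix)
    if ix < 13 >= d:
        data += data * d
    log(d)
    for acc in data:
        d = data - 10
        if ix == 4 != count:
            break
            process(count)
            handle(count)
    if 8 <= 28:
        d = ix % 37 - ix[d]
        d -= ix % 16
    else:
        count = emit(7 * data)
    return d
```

Transformed code:
def shift(count, ix, data, d):
    count = 31 < data
    if 14 <= data:
        raise ValueError(d)
    if ix < 13 and 13 >= d:
        data += data * d
    log(d)
    for acc in data:
        d = data - 10
        if ix == 4 and 4 != count:
            break
    if 8 <= 28:
        d = ix % 37 - ix[d]
        d -= ix % 16
    else:
        count = emit(7 * data)
    return d

if ix == 4 and 4 != count:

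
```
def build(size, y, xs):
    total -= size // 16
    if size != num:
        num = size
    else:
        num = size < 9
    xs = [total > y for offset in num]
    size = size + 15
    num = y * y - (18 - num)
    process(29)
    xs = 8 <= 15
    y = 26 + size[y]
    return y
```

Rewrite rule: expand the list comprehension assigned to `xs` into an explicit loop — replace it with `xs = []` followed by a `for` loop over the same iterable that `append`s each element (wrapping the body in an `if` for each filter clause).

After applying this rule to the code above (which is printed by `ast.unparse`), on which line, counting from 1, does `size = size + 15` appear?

Transformed code:
def build(size, y, xs):
    total -= size // 16
    if size != num:
        num = size
    else:
        num = size < 9
    xs = []
    for offset in num:
        xs.append(total > y)
    size = size + 15
    num = y * y - (18 - num)
    process(29)
    xs = 8 <= 15
    y = 26 + size[y]
    return y

10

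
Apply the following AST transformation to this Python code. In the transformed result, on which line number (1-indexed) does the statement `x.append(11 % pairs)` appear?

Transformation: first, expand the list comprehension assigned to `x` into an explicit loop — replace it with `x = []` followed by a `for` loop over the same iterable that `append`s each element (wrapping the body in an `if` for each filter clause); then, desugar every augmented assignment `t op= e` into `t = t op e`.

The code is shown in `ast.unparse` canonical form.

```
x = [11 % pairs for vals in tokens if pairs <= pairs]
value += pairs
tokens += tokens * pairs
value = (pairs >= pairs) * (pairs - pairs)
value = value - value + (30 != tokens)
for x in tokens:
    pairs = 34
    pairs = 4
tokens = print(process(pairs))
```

4

Transformed code:
x = []
for vals in tokens:
    if pairs <= pairs:
        x.append(11 % pairs)
value = value + pairs
tokens = tokens + tokens * pairs
value = (pairs >= pairs) * (pairs - pairs)
value = value - value + (30 != tokens)
for x in tokens:
    pairs = 34
    pairs = 4
tokens = print(process(pairs))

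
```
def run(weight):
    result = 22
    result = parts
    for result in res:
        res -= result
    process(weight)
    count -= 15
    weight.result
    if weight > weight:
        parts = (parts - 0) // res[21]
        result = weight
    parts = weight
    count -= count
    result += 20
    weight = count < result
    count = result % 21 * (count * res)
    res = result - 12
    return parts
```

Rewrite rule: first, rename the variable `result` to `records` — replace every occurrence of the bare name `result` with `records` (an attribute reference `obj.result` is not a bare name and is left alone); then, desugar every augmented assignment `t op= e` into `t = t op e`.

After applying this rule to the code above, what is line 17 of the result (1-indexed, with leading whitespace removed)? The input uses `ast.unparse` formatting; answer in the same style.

Transformed code:
def run(weight):
    records = 22
    records = parts
    for records in res:
        res = res - records
    process(weight)
    count = count - 15
    weight.result
    if weight > weight:
        parts = (parts - 0) // res[21]
        records = weight
    parts = weight
    count = count - count
    records = records + 20
    weight = count < records
    count = records % 21 * (count * res)
    res = records - 12
    return parts

res = records - 12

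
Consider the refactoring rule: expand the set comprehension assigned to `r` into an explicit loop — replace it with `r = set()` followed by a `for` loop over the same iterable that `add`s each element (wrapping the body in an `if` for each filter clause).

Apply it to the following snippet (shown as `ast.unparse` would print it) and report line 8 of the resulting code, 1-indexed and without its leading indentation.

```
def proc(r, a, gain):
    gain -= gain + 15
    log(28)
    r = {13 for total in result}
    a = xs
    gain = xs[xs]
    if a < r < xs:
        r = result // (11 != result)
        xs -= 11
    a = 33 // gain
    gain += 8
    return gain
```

gain = xs[xs]

Transformed code:
def proc(r, a, gain):
    gain -= gain + 15
    log(28)
    r = set()
    for total in result:
        r.add(13)
    a = xs
    gain = xs[xs]
    if a < r < xs:
        r = result // (11 != result)
        xs -= 11
    a = 33 // gain
    gain += 8
    return gain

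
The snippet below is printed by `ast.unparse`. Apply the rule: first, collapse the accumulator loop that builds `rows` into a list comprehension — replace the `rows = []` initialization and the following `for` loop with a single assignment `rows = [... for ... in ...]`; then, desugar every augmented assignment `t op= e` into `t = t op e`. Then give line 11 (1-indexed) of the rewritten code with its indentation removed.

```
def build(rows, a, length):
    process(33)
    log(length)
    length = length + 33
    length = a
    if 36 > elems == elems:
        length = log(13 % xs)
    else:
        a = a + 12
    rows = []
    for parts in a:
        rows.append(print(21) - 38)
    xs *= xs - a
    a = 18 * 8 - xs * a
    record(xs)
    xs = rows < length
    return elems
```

Transformed code:
def build(rows, a, length):
    process(33)
    log(length)
    length = length + 33
    length = a
    if 36 > elems == elems:
        length = log(13 % xs)
    else:
        a = a + 12
    rows = [print(21) - 38 for parts in a]
    xs = xs * (xs - a)
    a = 18 * 8 - xs * a
    record(xs)
    xs = rows < length
    return elems

xs = xs * (xs - a)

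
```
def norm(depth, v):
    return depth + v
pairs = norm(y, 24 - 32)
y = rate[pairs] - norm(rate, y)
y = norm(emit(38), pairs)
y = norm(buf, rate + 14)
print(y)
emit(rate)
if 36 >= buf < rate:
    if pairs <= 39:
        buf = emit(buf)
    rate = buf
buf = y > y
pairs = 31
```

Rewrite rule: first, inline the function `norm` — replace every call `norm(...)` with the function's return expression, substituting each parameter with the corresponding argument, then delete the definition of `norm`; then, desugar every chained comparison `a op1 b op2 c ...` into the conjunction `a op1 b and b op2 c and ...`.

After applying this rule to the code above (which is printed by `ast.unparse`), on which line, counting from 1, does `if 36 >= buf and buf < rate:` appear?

7

Transformed code:
pairs = y + (24 - 32)
y = rate[pairs] - (rate + y)
y = emit(38) + pairs
y = buf + (rate + 14)
print(y)
emit(rate)
if 36 >= buf and buf < rate:
    if pairs <= 39:
        buf = emit(buf)
    rate = buf
buf = y > y
pairs = 31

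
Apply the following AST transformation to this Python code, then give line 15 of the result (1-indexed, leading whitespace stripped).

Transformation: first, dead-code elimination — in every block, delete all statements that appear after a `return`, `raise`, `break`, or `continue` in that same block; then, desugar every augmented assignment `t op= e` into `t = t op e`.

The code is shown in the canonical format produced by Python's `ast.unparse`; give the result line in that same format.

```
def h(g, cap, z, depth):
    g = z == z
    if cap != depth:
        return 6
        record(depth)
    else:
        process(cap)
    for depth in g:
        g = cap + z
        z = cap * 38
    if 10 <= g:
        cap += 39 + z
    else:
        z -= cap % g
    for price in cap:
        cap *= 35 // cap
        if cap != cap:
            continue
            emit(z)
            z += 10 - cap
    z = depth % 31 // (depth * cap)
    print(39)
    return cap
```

cap = cap * (35 // cap)

Transformed code:
def h(g, cap, z, depth):
    g = z == z
    if cap != depth:
        return 6
    else:
        process(cap)
    for depth in g:
        g = cap + z
        z = cap * 38
    if 10 <= g:
        cap = cap + (39 + z)
    else:
        z = z - cap % g
    for price in cap:
        cap = cap * (35 // cap)
        if cap != cap:
            continue
    z = depth % 31 // (depth * cap)
    print(39)
    return cap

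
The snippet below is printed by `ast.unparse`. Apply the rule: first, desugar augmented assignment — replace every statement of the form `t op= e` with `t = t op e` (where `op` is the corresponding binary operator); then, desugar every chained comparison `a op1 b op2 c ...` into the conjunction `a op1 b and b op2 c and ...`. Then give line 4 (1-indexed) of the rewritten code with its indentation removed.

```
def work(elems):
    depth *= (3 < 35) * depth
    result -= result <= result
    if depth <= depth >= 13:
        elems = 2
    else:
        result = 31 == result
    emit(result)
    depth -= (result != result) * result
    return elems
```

if depth <= depth and depth >= 13:

Transformed code:
def work(elems):
    depth = depth * ((3 < 35) * depth)
    result = result - (result <= result)
    if depth <= depth and depth >= 13:
        elems = 2
    else:
        result = 31 == result
    emit(result)
    depth = depth - (result != result) * result
    return elems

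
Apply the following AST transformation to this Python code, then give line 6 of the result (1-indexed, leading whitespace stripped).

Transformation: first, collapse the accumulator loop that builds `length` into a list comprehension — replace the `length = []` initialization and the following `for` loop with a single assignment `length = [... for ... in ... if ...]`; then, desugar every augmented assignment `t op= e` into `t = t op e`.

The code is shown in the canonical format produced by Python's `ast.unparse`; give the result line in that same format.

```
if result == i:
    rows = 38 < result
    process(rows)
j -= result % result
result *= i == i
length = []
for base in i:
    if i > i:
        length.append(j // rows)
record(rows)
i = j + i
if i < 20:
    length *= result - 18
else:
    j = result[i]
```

length = [j // rows for base in i if i > i]

Transformed code:
if result == i:
    rows = 38 < result
    process(rows)
j = j - result % result
result = result * (i == i)
length = [j // rows for base in i if i > i]
record(rows)
i = j + i
if i < 20:
    length = length * (result - 18)
else:
    j = result[i]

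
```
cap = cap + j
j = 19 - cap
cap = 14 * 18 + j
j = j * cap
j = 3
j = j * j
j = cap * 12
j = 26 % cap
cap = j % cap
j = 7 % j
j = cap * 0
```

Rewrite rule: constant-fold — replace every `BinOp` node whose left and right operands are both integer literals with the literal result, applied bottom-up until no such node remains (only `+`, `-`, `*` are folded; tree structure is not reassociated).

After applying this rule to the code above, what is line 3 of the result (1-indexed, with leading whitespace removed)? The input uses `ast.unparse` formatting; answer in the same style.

Transformed code:
cap = cap + j
j = 19 - cap
cap = 252 + j
j = j * cap
j = 3
j = j * j
j = cap * 12
j = 26 % cap
cap = j % cap
j = 7 % j
j = cap * 0

cap = 252 + j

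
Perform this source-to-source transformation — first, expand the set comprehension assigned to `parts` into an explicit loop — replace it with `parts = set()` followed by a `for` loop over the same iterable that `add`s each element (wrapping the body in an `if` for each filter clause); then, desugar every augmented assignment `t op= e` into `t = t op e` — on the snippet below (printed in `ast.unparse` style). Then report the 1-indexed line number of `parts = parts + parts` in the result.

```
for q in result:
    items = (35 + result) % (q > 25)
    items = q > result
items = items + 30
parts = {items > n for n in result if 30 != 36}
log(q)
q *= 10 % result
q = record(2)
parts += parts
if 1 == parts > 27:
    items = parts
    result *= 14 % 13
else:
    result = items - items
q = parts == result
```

Transformed code:
for q in result:
    items = (35 + result) % (q > 25)
    items = q > result
items = items + 30
parts = set()
for n in result:
    if 30 != 36:
        parts.add(items > n)
log(q)
q = q * (10 % result)
q = record(2)
parts = parts + parts
if 1 == parts > 27:
    items = parts
    result = result * (14 % 13)
else:
    result = items - items
q = parts == result

12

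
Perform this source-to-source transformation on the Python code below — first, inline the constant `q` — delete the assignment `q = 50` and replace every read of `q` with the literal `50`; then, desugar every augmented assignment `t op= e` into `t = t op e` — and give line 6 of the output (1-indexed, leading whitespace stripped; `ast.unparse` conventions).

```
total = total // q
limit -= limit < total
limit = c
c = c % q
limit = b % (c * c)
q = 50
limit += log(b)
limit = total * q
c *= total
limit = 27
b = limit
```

limit = limit + log(b)

Transformed code:
total = total // 50
limit = limit - (limit < total)
limit = c
c = c % 50
limit = b % (c * c)
limit = limit + log(b)
limit = total * 50
c = c * total
limit = 27
b = limit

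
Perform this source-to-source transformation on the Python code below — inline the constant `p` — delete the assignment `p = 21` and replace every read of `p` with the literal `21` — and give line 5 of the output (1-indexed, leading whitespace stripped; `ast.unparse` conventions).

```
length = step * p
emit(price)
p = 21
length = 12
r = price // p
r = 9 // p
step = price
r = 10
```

r = 9 // 21

Transformed code:
length = step * 21
emit(price)
length = 12
r = price // 21
r = 9 // 21
step = price
r = 10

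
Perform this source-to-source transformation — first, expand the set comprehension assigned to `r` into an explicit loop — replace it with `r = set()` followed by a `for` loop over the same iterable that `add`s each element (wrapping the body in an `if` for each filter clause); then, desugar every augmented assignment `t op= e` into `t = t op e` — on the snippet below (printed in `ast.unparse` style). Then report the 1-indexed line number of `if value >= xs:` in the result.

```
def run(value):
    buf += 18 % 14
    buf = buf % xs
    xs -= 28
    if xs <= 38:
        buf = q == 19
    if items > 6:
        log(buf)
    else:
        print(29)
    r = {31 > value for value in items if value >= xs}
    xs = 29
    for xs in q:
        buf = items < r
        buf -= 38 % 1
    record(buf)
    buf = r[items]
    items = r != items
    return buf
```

13

Transformed code:
def run(value):
    buf = buf + 18 % 14
    buf = buf % xs
    xs = xs - 28
    if xs <= 38:
        buf = q == 19
    if items > 6:
        log(buf)
    else:
        print(29)
    r = set()
    for value in items:
        if value >= xs:
            r.add(31 > value)
    xs = 29
    for xs in q:
        buf = items < r
        buf = buf - 38 % 1
    record(buf)
    buf = r[items]
    items = r != items
    return buf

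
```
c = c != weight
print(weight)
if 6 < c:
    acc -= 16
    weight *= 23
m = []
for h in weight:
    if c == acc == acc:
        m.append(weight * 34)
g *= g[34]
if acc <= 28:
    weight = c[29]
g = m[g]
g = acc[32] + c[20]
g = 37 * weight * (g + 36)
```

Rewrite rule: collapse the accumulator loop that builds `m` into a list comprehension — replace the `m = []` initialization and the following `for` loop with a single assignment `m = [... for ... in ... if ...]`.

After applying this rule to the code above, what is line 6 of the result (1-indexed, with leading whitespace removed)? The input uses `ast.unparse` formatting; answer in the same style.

Transformed code:
c = c != weight
print(weight)
if 6 < c:
    acc -= 16
    weight *= 23
m = [weight * 34 for h in weight if c == acc == acc]
g *= g[34]
if acc <= 28:
    weight = c[29]
g = m[g]
g = acc[32] + c[20]
g = 37 * weight * (g + 36)

m = [weight * 34 for h in weight if c == acc == acc]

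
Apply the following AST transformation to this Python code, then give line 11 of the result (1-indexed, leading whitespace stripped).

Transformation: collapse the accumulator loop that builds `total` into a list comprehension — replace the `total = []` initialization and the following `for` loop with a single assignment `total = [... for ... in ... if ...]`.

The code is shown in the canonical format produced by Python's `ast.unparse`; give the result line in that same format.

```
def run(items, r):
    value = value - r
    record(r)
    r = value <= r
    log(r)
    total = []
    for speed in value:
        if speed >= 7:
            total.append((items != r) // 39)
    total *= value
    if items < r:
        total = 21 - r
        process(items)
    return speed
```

Transformed code:
def run(items, r):
    value = value - r
    record(r)
    r = value <= r
    log(r)
    total = [(items != r) // 39 for speed in value if speed >= 7]
    total *= value
    if items < r:
        total = 21 - r
        process(items)
    return speed

return speed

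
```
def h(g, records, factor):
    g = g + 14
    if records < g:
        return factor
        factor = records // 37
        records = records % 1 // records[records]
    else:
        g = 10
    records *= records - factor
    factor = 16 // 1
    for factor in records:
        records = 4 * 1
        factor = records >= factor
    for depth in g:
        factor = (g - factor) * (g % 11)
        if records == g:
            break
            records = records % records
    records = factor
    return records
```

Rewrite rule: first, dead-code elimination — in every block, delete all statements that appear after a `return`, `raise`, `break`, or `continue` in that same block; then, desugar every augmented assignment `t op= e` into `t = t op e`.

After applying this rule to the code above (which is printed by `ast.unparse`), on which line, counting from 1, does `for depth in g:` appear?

Transformed code:
def h(g, records, factor):
    g = g + 14
    if records < g:
        return factor
    else:
        g = 10
    records = records * (records - factor)
    factor = 16 // 1
    for factor in records:
        records = 4 * 1
        factor = records >= factor
    for depth in g:
        factor = (g - factor) * (g % 11)
        if records == g:
            break
    records = factor
    return records

12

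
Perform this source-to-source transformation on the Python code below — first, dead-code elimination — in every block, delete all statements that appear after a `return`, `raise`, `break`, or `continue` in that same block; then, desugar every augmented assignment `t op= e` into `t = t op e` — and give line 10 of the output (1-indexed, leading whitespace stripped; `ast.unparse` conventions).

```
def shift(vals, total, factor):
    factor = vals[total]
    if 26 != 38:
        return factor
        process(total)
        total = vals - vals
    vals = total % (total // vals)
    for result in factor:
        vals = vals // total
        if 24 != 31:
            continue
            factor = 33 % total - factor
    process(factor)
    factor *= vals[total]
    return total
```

process(factor)

Transformed code:
def shift(vals, total, factor):
    factor = vals[total]
    if 26 != 38:
        return factor
    vals = total % (total // vals)
    for result in factor:
        vals = vals // total
        if 24 != 31:
            continue
    process(factor)
    factor = factor * vals[total]
    return total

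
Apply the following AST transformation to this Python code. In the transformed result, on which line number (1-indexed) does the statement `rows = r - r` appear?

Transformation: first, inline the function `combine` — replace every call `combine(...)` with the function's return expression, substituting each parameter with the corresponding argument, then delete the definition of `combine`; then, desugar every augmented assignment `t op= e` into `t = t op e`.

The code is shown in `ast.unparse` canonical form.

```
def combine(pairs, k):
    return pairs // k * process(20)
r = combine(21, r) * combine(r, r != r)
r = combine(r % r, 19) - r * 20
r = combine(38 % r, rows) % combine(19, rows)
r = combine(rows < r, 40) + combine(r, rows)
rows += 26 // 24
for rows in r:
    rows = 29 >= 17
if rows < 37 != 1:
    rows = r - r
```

Transformed code:
r = 21 // r * process(20) * (r // (r != r) * process(20))
r = r % r // 19 * process(20) - r * 20
r = 38 % r // rows * process(20) % (19 // rows * process(20))
r = (rows < r) // 40 * process(20) + r // rows * process(20)
rows = rows + 26 // 24
for rows in r:
    rows = 29 >= 17
if rows < 37 != 1:
    rows = r - r

9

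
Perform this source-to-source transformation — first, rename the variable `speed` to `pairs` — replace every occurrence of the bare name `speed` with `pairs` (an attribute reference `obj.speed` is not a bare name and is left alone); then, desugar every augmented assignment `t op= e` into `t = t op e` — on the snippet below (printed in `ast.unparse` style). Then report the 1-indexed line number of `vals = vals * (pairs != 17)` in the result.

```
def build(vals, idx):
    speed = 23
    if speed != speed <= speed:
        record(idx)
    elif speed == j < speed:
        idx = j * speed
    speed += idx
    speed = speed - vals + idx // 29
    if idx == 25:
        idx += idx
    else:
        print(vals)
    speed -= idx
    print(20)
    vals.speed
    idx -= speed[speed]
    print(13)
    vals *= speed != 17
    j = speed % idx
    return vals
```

18

Transformed code:
def build(vals, idx):
    pairs = 23
    if pairs != pairs <= pairs:
        record(idx)
    elif pairs == j < pairs:
        idx = j * pairs
    pairs = pairs + idx
    pairs = pairs - vals + idx // 29
    if idx == 25:
        idx = idx + idx
    else:
        print(vals)
    pairs = pairs - idx
    print(20)
    vals.speed
    idx = idx - pairs[pairs]
    print(13)
    vals = vals * (pairs != 17)
    j = pairs % idx
    return vals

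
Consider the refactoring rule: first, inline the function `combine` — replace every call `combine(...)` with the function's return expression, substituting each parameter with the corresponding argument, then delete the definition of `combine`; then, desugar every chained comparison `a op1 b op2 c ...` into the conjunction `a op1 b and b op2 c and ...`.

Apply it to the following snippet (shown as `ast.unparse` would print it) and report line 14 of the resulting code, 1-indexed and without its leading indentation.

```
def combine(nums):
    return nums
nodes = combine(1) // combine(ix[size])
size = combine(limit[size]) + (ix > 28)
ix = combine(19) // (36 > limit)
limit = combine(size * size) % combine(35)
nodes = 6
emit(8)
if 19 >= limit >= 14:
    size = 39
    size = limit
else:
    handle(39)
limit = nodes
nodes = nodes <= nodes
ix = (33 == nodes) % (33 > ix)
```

ix = (33 == nodes) % (33 > ix)

Transformed code:
nodes = 1 // ix[size]
size = limit[size] + (ix > 28)
ix = 19 // (36 > limit)
limit = size * size % 35
nodes = 6
emit(8)
if 19 >= limit and limit >= 14:
    size = 39
    size = limit
else:
    handle(39)
limit = nodes
nodes = nodes <= nodes
ix = (33 == nodes) % (33 > ix)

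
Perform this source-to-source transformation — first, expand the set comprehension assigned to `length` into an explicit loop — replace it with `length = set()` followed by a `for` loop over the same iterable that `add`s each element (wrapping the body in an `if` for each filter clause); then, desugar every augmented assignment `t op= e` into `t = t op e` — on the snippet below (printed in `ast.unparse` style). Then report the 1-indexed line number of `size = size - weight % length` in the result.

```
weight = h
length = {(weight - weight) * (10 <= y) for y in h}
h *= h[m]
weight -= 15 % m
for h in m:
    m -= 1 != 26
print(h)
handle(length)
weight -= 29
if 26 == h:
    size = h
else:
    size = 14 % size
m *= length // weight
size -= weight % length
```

17

Transformed code:
weight = h
length = set()
for y in h:
    length.add((weight - weight) * (10 <= y))
h = h * h[m]
weight = weight - 15 % m
for h in m:
    m = m - (1 != 26)
print(h)
handle(length)
weight = weight - 29
if 26 == h:
    size = h
else:
    size = 14 % size
m = m * (length // weight)
size = size - weight % length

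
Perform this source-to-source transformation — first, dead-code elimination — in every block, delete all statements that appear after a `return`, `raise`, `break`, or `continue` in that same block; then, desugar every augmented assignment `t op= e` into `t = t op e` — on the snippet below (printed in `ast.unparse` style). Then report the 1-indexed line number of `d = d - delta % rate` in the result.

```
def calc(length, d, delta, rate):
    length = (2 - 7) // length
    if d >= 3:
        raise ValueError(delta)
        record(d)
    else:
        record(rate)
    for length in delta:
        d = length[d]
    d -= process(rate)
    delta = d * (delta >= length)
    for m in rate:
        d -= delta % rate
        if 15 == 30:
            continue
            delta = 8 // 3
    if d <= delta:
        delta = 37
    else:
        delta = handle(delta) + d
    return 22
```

12

Transformed code:
def calc(length, d, delta, rate):
    length = (2 - 7) // length
    if d >= 3:
        raise ValueError(delta)
    else:
        record(rate)
    for length in delta:
        d = length[d]
    d = d - process(rate)
    delta = d * (delta >= length)
    for m in rate:
        d = d - delta % rate
        if 15 == 30:
            continue
    if d <= delta:
        delta = 37
    else:
        delta = handle(delta) + d
    return 22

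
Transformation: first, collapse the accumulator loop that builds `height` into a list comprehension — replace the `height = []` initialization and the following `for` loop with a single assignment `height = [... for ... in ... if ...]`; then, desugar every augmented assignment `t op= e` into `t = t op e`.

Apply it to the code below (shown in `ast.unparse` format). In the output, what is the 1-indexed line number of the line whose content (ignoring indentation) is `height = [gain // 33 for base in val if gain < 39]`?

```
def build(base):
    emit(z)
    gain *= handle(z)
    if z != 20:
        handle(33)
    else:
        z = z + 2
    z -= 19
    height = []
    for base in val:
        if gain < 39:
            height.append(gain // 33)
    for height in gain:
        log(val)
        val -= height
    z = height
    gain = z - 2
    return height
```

9

Transformed code:
def build(base):
    emit(z)
    gain = gain * handle(z)
    if z != 20:
        handle(33)
    else:
        z = z + 2
    z = z - 19
    height = [gain // 33 for base in val if gain < 39]
    for height in gain:
        log(val)
        val = val - height
    z = height
    gain = z - 2
    return height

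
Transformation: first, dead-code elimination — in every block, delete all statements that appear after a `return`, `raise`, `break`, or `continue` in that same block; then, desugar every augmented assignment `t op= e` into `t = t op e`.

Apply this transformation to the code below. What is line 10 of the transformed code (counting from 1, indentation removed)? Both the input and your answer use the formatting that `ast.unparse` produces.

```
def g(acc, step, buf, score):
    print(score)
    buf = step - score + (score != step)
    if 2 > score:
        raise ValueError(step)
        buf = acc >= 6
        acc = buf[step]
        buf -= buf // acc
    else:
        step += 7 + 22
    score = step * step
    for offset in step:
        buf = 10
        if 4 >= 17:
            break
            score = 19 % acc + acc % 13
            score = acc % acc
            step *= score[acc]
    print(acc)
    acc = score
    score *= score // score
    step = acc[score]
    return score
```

Transformed code:
def g(acc, step, buf, score):
    print(score)
    buf = step - score + (score != step)
    if 2 > score:
        raise ValueError(step)
    else:
        step = step + (7 + 22)
    score = step * step
    for offset in step:
        buf = 10
        if 4 >= 17:
            break
    print(acc)
    acc = score
    score = score * (score // score)
    step = acc[score]
    return score

buf = 10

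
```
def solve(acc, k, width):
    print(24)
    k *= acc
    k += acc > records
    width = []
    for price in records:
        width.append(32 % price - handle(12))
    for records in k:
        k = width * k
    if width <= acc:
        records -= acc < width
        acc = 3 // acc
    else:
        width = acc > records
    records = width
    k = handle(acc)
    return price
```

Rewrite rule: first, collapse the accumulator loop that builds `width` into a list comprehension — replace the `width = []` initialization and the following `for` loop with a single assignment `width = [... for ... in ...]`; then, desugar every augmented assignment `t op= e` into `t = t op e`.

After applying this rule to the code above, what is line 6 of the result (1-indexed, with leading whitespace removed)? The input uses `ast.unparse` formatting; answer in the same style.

for records in k:

Transformed code:
def solve(acc, k, width):
    print(24)
    k = k * acc
    k = k + (acc > records)
    width = [32 % price - handle(12) for price in records]
    for records in k:
        k = width * k
    if width <= acc:
        records = records - (acc < width)
        acc = 3 // acc
    else:
        width = acc > records
    records = width
    k = handle(acc)
    return price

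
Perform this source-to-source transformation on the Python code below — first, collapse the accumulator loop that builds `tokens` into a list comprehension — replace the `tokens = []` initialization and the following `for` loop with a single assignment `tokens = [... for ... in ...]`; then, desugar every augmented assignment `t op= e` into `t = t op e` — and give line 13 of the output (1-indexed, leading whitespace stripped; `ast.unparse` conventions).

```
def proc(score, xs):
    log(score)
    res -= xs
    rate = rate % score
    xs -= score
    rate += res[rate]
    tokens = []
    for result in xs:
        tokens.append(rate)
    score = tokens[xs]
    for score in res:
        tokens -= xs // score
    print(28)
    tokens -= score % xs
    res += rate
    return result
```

Transformed code:
def proc(score, xs):
    log(score)
    res = res - xs
    rate = rate % score
    xs = xs - score
    rate = rate + res[rate]
    tokens = [rate for result in xs]
    score = tokens[xs]
    for score in res:
        tokens = tokens - xs // score
    print(28)
    tokens = tokens - score % xs
    res = res + rate
    return result

res = res + rate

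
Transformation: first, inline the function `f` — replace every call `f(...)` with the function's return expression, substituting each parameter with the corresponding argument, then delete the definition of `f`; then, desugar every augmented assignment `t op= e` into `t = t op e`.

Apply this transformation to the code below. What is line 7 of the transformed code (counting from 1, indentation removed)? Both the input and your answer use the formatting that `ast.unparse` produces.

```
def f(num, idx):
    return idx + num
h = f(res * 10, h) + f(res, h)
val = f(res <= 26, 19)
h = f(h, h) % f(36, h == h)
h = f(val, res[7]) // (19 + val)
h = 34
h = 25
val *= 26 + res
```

val = val * (26 + res)

Transformed code:
h = h + res * 10 + (h + res)
val = 19 + (res <= 26)
h = (h + h) % ((h == h) + 36)
h = (res[7] + val) // (19 + val)
h = 34
h = 25
val = val * (26 + res)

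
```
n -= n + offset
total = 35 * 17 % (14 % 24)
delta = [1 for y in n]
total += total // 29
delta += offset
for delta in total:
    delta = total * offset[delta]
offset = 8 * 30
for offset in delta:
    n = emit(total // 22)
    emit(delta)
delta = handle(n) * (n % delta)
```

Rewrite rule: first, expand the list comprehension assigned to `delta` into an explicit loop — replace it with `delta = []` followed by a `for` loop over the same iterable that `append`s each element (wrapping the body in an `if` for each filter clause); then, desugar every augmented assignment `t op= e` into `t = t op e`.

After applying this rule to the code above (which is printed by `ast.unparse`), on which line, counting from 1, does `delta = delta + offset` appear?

Transformed code:
n = n - (n + offset)
total = 35 * 17 % (14 % 24)
delta = []
for y in n:
    delta.append(1)
total = total + total // 29
delta = delta + offset
for delta in total:
    delta = total * offset[delta]
offset = 8 * 30
for offset in delta:
    n = emit(total // 22)
    emit(delta)
delta = handle(n) * (n % delta)

7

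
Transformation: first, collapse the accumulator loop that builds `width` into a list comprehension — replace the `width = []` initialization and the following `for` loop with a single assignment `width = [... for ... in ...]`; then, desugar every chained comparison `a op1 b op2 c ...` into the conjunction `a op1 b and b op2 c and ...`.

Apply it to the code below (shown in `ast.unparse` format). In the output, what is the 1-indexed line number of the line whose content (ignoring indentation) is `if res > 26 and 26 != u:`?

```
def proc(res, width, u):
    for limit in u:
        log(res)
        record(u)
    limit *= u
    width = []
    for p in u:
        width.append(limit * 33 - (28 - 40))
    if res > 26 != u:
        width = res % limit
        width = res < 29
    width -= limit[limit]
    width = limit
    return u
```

Transformed code:
def proc(res, width, u):
    for limit in u:
        log(res)
        record(u)
    limit *= u
    width = [limit * 33 - (28 - 40) for p in u]
    if res > 26 and 26 != u:
        width = res % limit
        width = res < 29
    width -= limit[limit]
    width = limit
    return u

7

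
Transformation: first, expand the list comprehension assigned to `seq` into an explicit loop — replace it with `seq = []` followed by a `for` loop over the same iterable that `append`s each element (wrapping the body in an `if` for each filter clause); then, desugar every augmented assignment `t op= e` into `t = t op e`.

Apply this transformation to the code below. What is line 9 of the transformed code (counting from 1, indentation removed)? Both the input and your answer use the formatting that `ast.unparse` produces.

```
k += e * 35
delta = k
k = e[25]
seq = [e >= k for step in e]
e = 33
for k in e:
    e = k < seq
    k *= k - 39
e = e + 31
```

Transformed code:
k = k + e * 35
delta = k
k = e[25]
seq = []
for step in e:
    seq.append(e >= k)
e = 33
for k in e:
    e = k < seq
    k = k * (k - 39)
e = e + 31

e = k < seq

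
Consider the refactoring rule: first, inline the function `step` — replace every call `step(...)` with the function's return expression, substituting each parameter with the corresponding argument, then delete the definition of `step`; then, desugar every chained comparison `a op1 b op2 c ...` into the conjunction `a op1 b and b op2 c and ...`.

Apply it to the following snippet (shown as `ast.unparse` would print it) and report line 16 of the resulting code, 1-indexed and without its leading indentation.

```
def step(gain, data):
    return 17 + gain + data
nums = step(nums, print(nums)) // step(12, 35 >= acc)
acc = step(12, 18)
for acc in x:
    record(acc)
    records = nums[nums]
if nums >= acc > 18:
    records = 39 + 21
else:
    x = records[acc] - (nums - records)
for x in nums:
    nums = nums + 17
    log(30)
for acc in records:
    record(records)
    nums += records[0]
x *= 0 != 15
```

x *= 0 != 15

Transformed code:
nums = (17 + nums + print(nums)) // (17 + 12 + (35 >= acc))
acc = 17 + 12 + 18
for acc in x:
    record(acc)
    records = nums[nums]
if nums >= acc and acc > 18:
    records = 39 + 21
else:
    x = records[acc] - (nums - records)
for x in nums:
    nums = nums + 17
    log(30)
for acc in records:
    record(records)
    nums += records[0]
x *= 0 != 15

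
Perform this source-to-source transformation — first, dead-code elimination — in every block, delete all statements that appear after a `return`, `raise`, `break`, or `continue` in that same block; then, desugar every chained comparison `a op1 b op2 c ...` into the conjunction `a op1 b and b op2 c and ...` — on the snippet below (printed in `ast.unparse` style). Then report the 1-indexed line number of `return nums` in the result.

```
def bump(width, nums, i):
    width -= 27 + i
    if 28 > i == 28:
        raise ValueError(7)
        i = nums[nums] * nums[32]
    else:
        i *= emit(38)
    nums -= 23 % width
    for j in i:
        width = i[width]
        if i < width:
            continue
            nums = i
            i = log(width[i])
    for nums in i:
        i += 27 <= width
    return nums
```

14

Transformed code:
def bump(width, nums, i):
    width -= 27 + i
    if 28 > i and i == 28:
        raise ValueError(7)
    else:
        i *= emit(38)
    nums -= 23 % width
    for j in i:
        width = i[width]
        if i < width:
            continue
    for nums in i:
        i += 27 <= width
    return nums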